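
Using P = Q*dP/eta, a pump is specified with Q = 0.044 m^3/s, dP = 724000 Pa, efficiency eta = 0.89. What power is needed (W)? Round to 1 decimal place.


P = Q * dP / eta
P = 0.044 * 724000 / 0.89
P = 31856.0 / 0.89
P = 35793.3 W


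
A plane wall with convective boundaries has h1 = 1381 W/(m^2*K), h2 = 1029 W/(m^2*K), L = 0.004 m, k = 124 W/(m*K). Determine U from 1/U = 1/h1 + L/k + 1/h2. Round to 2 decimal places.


1/U = 1/h1 + L/k + 1/h2
1/U = 1/1381 + 0.004/124 + 1/1029
1/U = 0.000724113 + 3.22581e-05 + 0.0009718173
1/U = 0.0017281884
U = 578.64 W/(m^2*K)


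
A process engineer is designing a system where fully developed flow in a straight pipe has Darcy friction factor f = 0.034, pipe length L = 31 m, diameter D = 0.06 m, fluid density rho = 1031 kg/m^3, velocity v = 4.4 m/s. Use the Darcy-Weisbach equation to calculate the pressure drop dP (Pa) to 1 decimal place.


dP = f * (L/D) * (rho*v^2/2)
dP = 0.034 * (31/0.06) * (1031*4.4^2/2)
L/D = 516.66666667
rho*v^2/2 = 1031*19.36/2 = 9980.08
dP = 0.034 * 516.66666667 * 9980.08
dP = 175316.7 Pa


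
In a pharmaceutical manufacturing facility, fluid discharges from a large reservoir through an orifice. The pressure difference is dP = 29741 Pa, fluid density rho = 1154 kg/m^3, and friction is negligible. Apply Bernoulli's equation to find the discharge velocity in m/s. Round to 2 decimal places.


v = sqrt(2*dP/rho)
v = sqrt(2*29741/1154)
v = sqrt(51.544194)
v = 7.18 m/s


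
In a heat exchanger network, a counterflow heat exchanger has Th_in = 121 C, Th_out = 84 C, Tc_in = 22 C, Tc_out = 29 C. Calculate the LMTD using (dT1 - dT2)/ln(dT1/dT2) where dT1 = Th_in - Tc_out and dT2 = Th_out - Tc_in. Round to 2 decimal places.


dT1 = Th_in - Tc_out = 121 - 29 = 92
dT2 = Th_out - Tc_in = 84 - 22 = 62
LMTD = (dT1 - dT2) / ln(dT1/dT2)
LMTD = (92 - 62) / ln(92/62)
LMTD = 76.02 K


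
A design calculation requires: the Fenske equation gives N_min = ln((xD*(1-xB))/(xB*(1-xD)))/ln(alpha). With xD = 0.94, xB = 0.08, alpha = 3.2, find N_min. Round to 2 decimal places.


N_min = ln((xD*(1-xB))/(xB*(1-xD))) / ln(alpha)
Numerator inside ln: 0.8648 / 0.0048 = 180.166667
ln(180.166667) = 5.193882
ln(alpha) = ln(3.2) = 1.163151
N_min = 5.193882 / 1.163151 = 4.47


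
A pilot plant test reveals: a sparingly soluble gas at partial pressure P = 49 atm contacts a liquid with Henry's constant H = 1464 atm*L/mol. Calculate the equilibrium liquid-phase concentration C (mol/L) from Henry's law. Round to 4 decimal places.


C = P / H
C = 49 / 1464
C = 0.0335 mol/L


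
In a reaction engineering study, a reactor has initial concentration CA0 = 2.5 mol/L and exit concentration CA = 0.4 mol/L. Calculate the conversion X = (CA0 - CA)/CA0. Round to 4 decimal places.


X = (CA0 - CA) / CA0
X = (2.5 - 0.4) / 2.5
X = 2.1 / 2.5
X = 0.8400


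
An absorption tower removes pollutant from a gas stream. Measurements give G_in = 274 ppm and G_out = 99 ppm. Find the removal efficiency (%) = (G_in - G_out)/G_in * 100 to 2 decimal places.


Efficiency = (G_in - G_out) / G_in * 100%
Efficiency = (274 - 99) / 274 * 100
Efficiency = 175 / 274 * 100
Efficiency = 63.87%


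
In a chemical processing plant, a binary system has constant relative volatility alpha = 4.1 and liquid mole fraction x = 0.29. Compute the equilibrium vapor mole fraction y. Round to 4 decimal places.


y = alpha*x / (1 + (alpha-1)*x)
y = 4.1*0.29 / (1 + (4.1-1)*0.29)
y = 1.189 / (1 + 0.899)
y = 1.189 / 1.899
y = 0.6261


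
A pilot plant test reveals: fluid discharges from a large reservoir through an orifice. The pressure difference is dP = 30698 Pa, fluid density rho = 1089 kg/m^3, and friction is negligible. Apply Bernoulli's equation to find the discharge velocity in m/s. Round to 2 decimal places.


v = sqrt(2*dP/rho)
v = sqrt(2*30698/1089)
v = sqrt(56.378329)
v = 7.51 m/s


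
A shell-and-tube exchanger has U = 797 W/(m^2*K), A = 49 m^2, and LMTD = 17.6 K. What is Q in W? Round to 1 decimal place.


Q = U * A * LMTD
Q = 797 * 49 * 17.6
Q = 687332.8 W


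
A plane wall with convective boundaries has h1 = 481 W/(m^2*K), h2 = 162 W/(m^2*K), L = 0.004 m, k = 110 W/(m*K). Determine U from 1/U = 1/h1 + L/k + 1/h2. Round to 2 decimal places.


1/U = 1/h1 + L/k + 1/h2
1/U = 1/481 + 0.004/110 + 1/162
1/U = 0.0020790021 + 3.63636e-05 + 0.0061728395
1/U = 0.0082882052
U = 120.65 W/(m^2*K)


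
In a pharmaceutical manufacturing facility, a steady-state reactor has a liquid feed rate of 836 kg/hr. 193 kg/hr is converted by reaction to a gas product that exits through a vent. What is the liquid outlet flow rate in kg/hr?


Steady-state mass balance on the main outlet: F_out = F_in - F_removed
F_out = 836 - 193
F_out = 643 kg/hr


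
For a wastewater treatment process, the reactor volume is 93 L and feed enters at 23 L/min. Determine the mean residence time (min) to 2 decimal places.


tau = V / v0
tau = 93 / 23
tau = 4.04 min


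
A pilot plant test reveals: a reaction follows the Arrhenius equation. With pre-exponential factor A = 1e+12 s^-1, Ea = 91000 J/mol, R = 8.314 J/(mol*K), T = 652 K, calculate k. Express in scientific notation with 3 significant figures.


k = A * exp(-Ea/(R*T))
k = 1e+12 * exp(-91000 / (8.314 * 652))
k = 1e+12 * exp(-16.787413)
k = 5.12e+04


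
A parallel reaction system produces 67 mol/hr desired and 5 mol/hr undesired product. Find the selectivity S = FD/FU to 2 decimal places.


S = desired product rate / undesired product rate
S = 67 / 5
S = 13.40


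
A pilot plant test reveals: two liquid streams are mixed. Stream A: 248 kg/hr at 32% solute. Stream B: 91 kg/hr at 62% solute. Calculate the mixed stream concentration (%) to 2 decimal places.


Mass balance on solute: F1*x1 + F2*x2 = F3*x3
F3 = F1 + F2 = 248 + 91 = 339 kg/hr
x3 = (F1*x1 + F2*x2)/F3
x3 = (248*0.32 + 91*0.62) / 339
x3 = 40.05%


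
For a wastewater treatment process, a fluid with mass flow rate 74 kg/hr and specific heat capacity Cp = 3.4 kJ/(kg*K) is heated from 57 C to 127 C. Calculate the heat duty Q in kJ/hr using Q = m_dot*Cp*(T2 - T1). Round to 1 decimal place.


Q = m_dot * Cp * (T2 - T1)
Q = 74 * 3.4 * (127 - 57)
Q = 74 * 3.4 * 70
Q = 17612.0 kJ/hr


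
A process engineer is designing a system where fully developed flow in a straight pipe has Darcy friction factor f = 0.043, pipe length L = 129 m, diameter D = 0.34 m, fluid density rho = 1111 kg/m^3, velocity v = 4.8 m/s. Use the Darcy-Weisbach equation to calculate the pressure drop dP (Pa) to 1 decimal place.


dP = f * (L/D) * (rho*v^2/2)
dP = 0.043 * (129/0.34) * (1111*4.8^2/2)
L/D = 379.41176471
rho*v^2/2 = 1111*23.04/2 = 12798.72
dP = 0.043 * 379.41176471 * 12798.72
dP = 208807.4 Pa


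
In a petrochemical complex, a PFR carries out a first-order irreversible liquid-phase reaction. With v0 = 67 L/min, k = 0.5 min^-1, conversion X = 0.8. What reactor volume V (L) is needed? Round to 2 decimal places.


V = (v0/k) * ln(1/(1-X))
V = (67/0.5) * ln(1/(1-0.8))
V = 134.0 * ln(5.0)
V = 134.0 * 1.609438
V = 215.66 L


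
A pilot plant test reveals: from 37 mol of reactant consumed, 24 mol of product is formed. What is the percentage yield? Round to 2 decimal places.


Yield = (moles product / moles consumed) * 100%
Yield = (24 / 37) * 100
Yield = 0.6486 * 100
Yield = 64.86%


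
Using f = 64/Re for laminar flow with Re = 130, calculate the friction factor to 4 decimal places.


f = 64 / Re
f = 64 / 130
f = 0.4923


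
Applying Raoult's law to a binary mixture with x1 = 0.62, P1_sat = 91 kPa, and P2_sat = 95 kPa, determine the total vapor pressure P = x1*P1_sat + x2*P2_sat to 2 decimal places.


P = x1*P1_sat + x2*P2_sat
x2 = 1 - x1 = 1 - 0.62 = 0.38
P = 0.62*91 + 0.38*95
P = 56.42 + 36.1
P = 92.52 kPa


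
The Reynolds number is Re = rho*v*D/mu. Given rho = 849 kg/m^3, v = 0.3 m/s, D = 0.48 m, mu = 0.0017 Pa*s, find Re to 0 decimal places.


Re = rho * v * D / mu
Re = 849 * 0.3 * 0.48 / 0.0017
Re = 122.256 / 0.0017
Re = 71915


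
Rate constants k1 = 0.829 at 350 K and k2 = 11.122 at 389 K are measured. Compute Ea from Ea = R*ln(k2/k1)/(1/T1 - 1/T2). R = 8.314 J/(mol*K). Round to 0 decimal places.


Ea = R * ln(k2/k1) / (1/T1 - 1/T2)
ln(k2/k1) = ln(11.122/0.829) = 2.5964603
1/T1 - 1/T2 = 1/350 - 1/389 = 0.00028644877
Ea = 8.314 * 2.5964603 / 0.00028644877
Ea = 75361 J/mol


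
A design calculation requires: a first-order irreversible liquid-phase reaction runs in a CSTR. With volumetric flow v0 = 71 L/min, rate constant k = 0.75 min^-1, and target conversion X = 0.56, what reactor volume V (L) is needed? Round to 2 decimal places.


V = v0 * X / (k * (1 - X))
V = 71 * 0.56 / (0.75 * (1 - 0.56))
V = 39.76 / (0.75 * 0.44)
V = 39.76 / 0.33
V = 120.48 L


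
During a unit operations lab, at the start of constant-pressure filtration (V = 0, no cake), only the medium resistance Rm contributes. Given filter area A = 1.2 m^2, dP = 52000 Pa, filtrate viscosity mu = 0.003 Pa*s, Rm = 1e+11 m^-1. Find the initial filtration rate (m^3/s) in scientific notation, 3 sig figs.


rate = A * dP / (mu * Rm)
rate = 1.2 * 52000 / (0.003 * 1e+11)
rate = 62400.0 / 3.000e+08
rate = 2.08e-04 m^3/s


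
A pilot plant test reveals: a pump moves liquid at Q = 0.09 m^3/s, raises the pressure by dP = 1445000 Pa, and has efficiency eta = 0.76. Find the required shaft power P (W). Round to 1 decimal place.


P = Q * dP / eta
P = 0.09 * 1445000 / 0.76
P = 130050.0 / 0.76
P = 171118.4 W


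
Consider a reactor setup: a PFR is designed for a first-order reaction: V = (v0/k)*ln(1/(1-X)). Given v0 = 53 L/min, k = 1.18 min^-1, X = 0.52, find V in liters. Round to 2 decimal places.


V = (v0/k) * ln(1/(1-X))
V = (53/1.18) * ln(1/(1-0.52))
V = 44.915254 * ln(2.083333)
V = 44.915254 * 0.733969
V = 32.97 L


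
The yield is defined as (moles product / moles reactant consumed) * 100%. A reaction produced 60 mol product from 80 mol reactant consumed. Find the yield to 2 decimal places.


Yield = (moles product / moles consumed) * 100%
Yield = (60 / 80) * 100
Yield = 0.75 * 100
Yield = 75.00%


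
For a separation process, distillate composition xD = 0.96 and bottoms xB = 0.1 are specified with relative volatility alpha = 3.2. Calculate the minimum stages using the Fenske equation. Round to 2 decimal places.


N_min = ln((xD*(1-xB))/(xB*(1-xD))) / ln(alpha)
Numerator inside ln: 0.864 / 0.004 = 216.0
ln(216.0) = 5.375278
ln(alpha) = ln(3.2) = 1.163151
N_min = 5.375278 / 1.163151 = 4.62


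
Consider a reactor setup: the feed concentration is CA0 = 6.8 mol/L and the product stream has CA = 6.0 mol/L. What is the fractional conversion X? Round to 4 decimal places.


X = (CA0 - CA) / CA0
X = (6.8 - 6.0) / 6.8
X = 0.8 / 6.8
X = 0.1176


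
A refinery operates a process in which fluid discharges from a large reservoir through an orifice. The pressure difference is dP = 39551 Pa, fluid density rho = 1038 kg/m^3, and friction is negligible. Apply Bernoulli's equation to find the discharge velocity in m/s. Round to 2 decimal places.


v = sqrt(2*dP/rho)
v = sqrt(2*39551/1038)
v = sqrt(76.206166)
v = 8.73 m/s


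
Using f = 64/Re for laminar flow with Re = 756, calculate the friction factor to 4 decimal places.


f = 64 / Re
f = 64 / 756
f = 0.0847


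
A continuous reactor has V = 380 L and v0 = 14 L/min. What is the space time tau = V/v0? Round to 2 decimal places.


tau = V / v0
tau = 380 / 14
tau = 27.14 min


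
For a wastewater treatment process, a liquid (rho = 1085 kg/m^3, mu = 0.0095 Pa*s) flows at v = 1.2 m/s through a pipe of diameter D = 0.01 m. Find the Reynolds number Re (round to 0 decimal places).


Re = rho * v * D / mu
Re = 1085 * 1.2 * 0.01 / 0.0095
Re = 13.02 / 0.0095
Re = 1371


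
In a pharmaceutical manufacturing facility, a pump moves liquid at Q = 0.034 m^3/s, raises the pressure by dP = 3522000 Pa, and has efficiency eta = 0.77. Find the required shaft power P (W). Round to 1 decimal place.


P = Q * dP / eta
P = 0.034 * 3522000 / 0.77
P = 119748.0 / 0.77
P = 155516.9 W


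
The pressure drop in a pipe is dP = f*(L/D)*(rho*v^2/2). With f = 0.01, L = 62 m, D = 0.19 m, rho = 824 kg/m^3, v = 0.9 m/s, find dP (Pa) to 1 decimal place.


dP = f * (L/D) * (rho*v^2/2)
dP = 0.01 * (62/0.19) * (824*0.9^2/2)
L/D = 326.31578947
rho*v^2/2 = 824*0.81/2 = 333.72
dP = 0.01 * 326.31578947 * 333.72
dP = 1089.0 Pa


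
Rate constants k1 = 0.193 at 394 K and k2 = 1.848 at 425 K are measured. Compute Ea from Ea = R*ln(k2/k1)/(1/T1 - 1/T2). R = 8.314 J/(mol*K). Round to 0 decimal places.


Ea = R * ln(k2/k1) / (1/T1 - 1/T2)
ln(k2/k1) = ln(1.848/0.193) = 2.2591691
1/T1 - 1/T2 = 1/394 - 1/425 = 0.00018512989
Ea = 8.314 * 2.2591691 / 0.00018512989
Ea = 101457 J/mol


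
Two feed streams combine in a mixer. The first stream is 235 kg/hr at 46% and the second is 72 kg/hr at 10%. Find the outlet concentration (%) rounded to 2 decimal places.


Mass balance on solute: F1*x1 + F2*x2 = F3*x3
F3 = F1 + F2 = 235 + 72 = 307 kg/hr
x3 = (F1*x1 + F2*x2)/F3
x3 = (235*0.46 + 72*0.1) / 307
x3 = 37.56%


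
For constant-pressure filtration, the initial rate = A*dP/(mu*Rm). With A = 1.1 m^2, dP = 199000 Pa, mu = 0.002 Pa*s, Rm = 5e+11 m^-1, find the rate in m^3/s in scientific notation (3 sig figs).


rate = A * dP / (mu * Rm)
rate = 1.1 * 199000 / (0.002 * 5e+11)
rate = 218900.0 / 1.000e+09
rate = 2.19e-04 m^3/s


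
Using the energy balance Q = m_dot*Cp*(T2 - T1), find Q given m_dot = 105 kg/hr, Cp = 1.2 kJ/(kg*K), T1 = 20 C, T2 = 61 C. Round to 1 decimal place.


Q = m_dot * Cp * (T2 - T1)
Q = 105 * 1.2 * (61 - 20)
Q = 105 * 1.2 * 41
Q = 5166.0 kJ/hr


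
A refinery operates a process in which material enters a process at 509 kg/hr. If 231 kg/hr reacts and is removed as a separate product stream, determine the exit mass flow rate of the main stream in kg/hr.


Steady-state mass balance on the main outlet: F_out = F_in - F_removed
F_out = 509 - 231
F_out = 278 kg/hr


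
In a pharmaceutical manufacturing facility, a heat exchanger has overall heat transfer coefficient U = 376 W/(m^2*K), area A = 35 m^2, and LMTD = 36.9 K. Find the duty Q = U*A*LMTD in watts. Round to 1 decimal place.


Q = U * A * LMTD
Q = 376 * 35 * 36.9
Q = 485604.0 W


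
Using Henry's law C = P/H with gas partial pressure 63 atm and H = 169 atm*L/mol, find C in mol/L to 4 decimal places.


C = P / H
C = 63 / 169
C = 0.3728 mol/L


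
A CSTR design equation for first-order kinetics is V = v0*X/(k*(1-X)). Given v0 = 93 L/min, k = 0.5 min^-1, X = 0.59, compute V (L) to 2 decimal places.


V = v0 * X / (k * (1 - X))
V = 93 * 0.59 / (0.5 * (1 - 0.59))
V = 54.87 / (0.5 * 0.41)
V = 54.87 / 0.205
V = 267.66 L


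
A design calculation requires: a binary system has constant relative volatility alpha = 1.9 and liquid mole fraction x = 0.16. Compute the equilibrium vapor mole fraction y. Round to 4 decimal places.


y = alpha*x / (1 + (alpha-1)*x)
y = 1.9*0.16 / (1 + (1.9-1)*0.16)
y = 0.304 / (1 + 0.144)
y = 0.304 / 1.144
y = 0.2657


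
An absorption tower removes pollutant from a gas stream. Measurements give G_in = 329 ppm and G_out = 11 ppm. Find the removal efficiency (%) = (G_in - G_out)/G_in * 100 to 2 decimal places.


Efficiency = (G_in - G_out) / G_in * 100%
Efficiency = (329 - 11) / 329 * 100
Efficiency = 318 / 329 * 100
Efficiency = 96.66%


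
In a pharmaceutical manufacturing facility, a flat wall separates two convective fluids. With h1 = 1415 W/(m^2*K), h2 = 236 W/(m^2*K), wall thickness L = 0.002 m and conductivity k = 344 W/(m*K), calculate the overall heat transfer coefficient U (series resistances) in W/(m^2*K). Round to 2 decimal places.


1/U = 1/h1 + L/k + 1/h2
1/U = 1/1415 + 0.002/344 + 1/236
1/U = 0.0007067138 + 5.814e-06 + 0.0042372881
1/U = 0.0049498159
U = 202.03 W/(m^2*K)


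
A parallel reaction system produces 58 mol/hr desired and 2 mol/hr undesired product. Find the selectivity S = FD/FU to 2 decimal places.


S = desired product rate / undesired product rate
S = 58 / 2
S = 29.00


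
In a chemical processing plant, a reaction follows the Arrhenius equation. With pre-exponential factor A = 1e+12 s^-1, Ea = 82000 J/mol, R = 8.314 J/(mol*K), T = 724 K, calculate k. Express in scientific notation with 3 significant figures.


k = A * exp(-Ea/(R*T))
k = 1e+12 * exp(-82000 / (8.314 * 724))
k = 1e+12 * exp(-13.622765)
k = 1.21e+06


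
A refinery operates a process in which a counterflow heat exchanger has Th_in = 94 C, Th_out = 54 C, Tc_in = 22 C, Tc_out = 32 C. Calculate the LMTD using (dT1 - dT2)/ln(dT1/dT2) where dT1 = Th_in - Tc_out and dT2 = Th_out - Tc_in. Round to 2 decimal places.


dT1 = Th_in - Tc_out = 94 - 32 = 62
dT2 = Th_out - Tc_in = 54 - 22 = 32
LMTD = (dT1 - dT2) / ln(dT1/dT2)
LMTD = (62 - 32) / ln(62/32)
LMTD = 45.36 K


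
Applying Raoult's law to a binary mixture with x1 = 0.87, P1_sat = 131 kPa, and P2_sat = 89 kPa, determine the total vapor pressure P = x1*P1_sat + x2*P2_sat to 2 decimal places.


P = x1*P1_sat + x2*P2_sat
x2 = 1 - x1 = 1 - 0.87 = 0.13
P = 0.87*131 + 0.13*89
P = 113.97 + 11.57
P = 125.54 kPa


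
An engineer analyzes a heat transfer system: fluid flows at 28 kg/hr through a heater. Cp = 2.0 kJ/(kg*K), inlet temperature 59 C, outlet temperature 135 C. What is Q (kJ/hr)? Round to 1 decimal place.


Q = m_dot * Cp * (T2 - T1)
Q = 28 * 2.0 * (135 - 59)
Q = 28 * 2.0 * 76
Q = 4256.0 kJ/hr


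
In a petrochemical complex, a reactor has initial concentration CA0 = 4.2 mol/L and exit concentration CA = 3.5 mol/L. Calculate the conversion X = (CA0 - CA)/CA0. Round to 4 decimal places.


X = (CA0 - CA) / CA0
X = (4.2 - 3.5) / 4.2
X = 0.7 / 4.2
X = 0.1667


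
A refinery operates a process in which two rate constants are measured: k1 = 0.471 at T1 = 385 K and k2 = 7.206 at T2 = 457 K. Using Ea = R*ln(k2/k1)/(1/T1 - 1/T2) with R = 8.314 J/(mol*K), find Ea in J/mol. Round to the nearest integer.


Ea = R * ln(k2/k1) / (1/T1 - 1/T2)
ln(k2/k1) = ln(7.206/0.471) = 2.7278112
1/T1 - 1/T2 = 1/385 - 1/457 = 0.00040921879
Ea = 8.314 * 2.7278112 / 0.00040921879
Ea = 55420 J/mol


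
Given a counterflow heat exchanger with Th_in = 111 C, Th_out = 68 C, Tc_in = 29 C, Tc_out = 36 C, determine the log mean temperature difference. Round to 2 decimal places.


dT1 = Th_in - Tc_out = 111 - 36 = 75
dT2 = Th_out - Tc_in = 68 - 29 = 39
LMTD = (dT1 - dT2) / ln(dT1/dT2)
LMTD = (75 - 39) / ln(75/39)
LMTD = 55.05 K


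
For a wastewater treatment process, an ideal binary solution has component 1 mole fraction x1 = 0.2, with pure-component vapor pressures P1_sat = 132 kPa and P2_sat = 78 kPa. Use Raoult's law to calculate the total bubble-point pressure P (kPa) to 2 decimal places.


P = x1*P1_sat + x2*P2_sat
x2 = 1 - x1 = 1 - 0.2 = 0.8
P = 0.2*132 + 0.8*78
P = 26.4 + 62.4
P = 88.80 kPa


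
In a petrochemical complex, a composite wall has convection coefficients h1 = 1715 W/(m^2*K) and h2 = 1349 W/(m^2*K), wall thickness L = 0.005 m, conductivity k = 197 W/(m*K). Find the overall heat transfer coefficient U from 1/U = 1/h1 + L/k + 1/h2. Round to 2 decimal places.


1/U = 1/h1 + L/k + 1/h2
1/U = 1/1715 + 0.005/197 + 1/1349
1/U = 0.0005830904 + 2.53807e-05 + 0.0007412898
1/U = 0.0013497609
U = 740.87 W/(m^2*K)


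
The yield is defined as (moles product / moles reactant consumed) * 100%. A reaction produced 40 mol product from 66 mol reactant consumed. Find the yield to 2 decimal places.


Yield = (moles product / moles consumed) * 100%
Yield = (40 / 66) * 100
Yield = 0.6061 * 100
Yield = 60.61%


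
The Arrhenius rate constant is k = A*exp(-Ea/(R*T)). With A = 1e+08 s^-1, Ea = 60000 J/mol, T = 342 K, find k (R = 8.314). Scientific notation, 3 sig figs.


k = A * exp(-Ea/(R*T))
k = 1e+08 * exp(-60000 / (8.314 * 342))
k = 1e+08 * exp(-21.101587)
k = 6.85e-02


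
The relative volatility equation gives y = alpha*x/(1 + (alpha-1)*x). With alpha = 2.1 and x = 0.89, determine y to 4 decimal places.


y = alpha*x / (1 + (alpha-1)*x)
y = 2.1*0.89 / (1 + (2.1-1)*0.89)
y = 1.869 / (1 + 0.979)
y = 1.869 / 1.979
y = 0.9444


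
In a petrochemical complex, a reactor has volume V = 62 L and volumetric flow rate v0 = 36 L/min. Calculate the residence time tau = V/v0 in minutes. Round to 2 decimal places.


tau = V / v0
tau = 62 / 36
tau = 1.72 min


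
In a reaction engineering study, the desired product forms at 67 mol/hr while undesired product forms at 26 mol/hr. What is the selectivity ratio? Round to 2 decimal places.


S = desired product rate / undesired product rate
S = 67 / 26
S = 2.58


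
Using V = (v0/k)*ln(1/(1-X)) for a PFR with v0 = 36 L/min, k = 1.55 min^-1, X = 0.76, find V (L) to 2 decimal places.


V = (v0/k) * ln(1/(1-X))
V = (36/1.55) * ln(1/(1-0.76))
V = 23.225806 * ln(4.166667)
V = 23.225806 * 1.427116
V = 33.15 L


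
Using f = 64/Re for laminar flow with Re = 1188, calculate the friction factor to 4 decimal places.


f = 64 / Re
f = 64 / 1188
f = 0.0539


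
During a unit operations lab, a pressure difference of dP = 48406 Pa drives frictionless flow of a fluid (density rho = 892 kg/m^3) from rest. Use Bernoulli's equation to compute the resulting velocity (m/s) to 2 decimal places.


v = sqrt(2*dP/rho)
v = sqrt(2*48406/892)
v = sqrt(108.533632)
v = 10.42 m/s


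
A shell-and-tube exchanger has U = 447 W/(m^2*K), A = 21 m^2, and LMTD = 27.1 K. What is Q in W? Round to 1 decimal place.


Q = U * A * LMTD
Q = 447 * 21 * 27.1
Q = 254387.7 W


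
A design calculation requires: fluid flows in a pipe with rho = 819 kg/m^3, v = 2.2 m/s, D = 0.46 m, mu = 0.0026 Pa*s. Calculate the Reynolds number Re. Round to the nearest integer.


Re = rho * v * D / mu
Re = 819 * 2.2 * 0.46 / 0.0026
Re = 828.828 / 0.0026
Re = 318780


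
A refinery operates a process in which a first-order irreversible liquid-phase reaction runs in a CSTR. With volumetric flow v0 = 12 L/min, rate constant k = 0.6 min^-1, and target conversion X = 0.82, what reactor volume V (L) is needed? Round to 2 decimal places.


V = v0 * X / (k * (1 - X))
V = 12 * 0.82 / (0.6 * (1 - 0.82))
V = 9.84 / (0.6 * 0.18)
V = 9.84 / 0.108
V = 91.11 L


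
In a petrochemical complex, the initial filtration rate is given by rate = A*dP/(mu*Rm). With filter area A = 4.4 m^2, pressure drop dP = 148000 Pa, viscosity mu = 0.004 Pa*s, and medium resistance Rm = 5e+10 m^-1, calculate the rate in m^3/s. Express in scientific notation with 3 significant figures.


rate = A * dP / (mu * Rm)
rate = 4.4 * 148000 / (0.004 * 5e+10)
rate = 651200.0 / 2.000e+08
rate = 3.26e-03 m^3/s


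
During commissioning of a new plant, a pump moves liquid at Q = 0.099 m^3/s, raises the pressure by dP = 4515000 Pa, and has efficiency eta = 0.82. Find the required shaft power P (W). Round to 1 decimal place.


P = Q * dP / eta
P = 0.099 * 4515000 / 0.82
P = 446985.0 / 0.82
P = 545103.7 W


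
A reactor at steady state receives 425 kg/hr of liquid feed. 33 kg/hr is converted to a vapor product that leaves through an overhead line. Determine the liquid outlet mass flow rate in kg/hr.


Steady-state mass balance on the main outlet: F_out = F_in - F_removed
F_out = 425 - 33
F_out = 392 kg/hr


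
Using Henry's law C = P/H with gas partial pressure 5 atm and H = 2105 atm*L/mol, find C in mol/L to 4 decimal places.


C = P / H
C = 5 / 2105
C = 0.0024 mol/L


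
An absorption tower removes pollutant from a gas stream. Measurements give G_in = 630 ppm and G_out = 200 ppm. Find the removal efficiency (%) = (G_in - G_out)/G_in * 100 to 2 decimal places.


Efficiency = (G_in - G_out) / G_in * 100%
Efficiency = (630 - 200) / 630 * 100
Efficiency = 430 / 630 * 100
Efficiency = 68.25%


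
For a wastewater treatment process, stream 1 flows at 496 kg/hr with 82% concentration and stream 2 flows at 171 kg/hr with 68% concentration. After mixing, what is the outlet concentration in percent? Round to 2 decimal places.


Mass balance on solute: F1*x1 + F2*x2 = F3*x3
F3 = F1 + F2 = 496 + 171 = 667 kg/hr
x3 = (F1*x1 + F2*x2)/F3
x3 = (496*0.82 + 171*0.68) / 667
x3 = 78.41%


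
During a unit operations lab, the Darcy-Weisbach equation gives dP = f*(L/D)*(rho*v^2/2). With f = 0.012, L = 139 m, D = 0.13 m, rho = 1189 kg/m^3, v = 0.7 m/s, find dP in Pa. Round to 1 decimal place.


dP = f * (L/D) * (rho*v^2/2)
dP = 0.012 * (139/0.13) * (1189*0.7^2/2)
L/D = 1069.23076923
rho*v^2/2 = 1189*0.49/2 = 291.305
dP = 0.012 * 1069.23076923 * 291.305
dP = 3737.7 Pa


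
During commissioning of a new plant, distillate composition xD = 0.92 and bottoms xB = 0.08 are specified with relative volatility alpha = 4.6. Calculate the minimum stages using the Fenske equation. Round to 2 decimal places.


N_min = ln((xD*(1-xB))/(xB*(1-xD))) / ln(alpha)
Numerator inside ln: 0.8464 / 0.0064 = 132.25
ln(132.25) = 4.884694
ln(alpha) = ln(4.6) = 1.526056
N_min = 4.884694 / 1.526056 = 3.20


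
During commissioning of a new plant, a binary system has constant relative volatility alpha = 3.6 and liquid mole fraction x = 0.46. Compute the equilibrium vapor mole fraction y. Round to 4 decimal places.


y = alpha*x / (1 + (alpha-1)*x)
y = 3.6*0.46 / (1 + (3.6-1)*0.46)
y = 1.656 / (1 + 1.196)
y = 1.656 / 2.196
y = 0.7541


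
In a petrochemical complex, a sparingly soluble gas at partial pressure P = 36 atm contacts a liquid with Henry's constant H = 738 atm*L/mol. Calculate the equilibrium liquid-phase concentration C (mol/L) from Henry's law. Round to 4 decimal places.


C = P / H
C = 36 / 738
C = 0.0488 mol/L


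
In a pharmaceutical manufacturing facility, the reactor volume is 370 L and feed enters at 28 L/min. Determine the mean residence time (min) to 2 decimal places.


tau = V / v0
tau = 370 / 28
tau = 13.21 min


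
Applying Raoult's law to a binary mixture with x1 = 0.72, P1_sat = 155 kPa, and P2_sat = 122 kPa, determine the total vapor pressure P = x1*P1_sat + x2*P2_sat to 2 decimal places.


P = x1*P1_sat + x2*P2_sat
x2 = 1 - x1 = 1 - 0.72 = 0.28
P = 0.72*155 + 0.28*122
P = 111.6 + 34.16
P = 145.76 kPa


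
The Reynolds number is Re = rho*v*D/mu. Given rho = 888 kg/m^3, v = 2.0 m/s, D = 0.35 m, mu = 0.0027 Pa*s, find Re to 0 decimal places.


Re = rho * v * D / mu
Re = 888 * 2.0 * 0.35 / 0.0027
Re = 621.6 / 0.0027
Re = 230222


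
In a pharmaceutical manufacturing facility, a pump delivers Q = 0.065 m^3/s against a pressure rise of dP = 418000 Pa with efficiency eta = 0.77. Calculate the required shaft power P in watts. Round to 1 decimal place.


P = Q * dP / eta
P = 0.065 * 418000 / 0.77
P = 27170.0 / 0.77
P = 35285.7 W


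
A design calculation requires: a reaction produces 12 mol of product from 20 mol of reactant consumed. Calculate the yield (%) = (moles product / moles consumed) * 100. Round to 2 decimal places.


Yield = (moles product / moles consumed) * 100%
Yield = (12 / 20) * 100
Yield = 0.6 * 100
Yield = 60.00%


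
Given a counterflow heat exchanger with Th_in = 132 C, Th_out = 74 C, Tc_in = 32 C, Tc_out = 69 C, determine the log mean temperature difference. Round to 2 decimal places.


dT1 = Th_in - Tc_out = 132 - 69 = 63
dT2 = Th_out - Tc_in = 74 - 32 = 42
LMTD = (dT1 - dT2) / ln(dT1/dT2)
LMTD = (63 - 42) / ln(63/42)
LMTD = 51.79 K


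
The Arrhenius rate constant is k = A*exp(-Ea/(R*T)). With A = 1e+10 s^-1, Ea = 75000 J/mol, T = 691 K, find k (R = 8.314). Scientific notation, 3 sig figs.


k = A * exp(-Ea/(R*T))
k = 1e+10 * exp(-75000 / (8.314 * 691))
k = 1e+10 * exp(-13.054889)
k = 2.14e+04


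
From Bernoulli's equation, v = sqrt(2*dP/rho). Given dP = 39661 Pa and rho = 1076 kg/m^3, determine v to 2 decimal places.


v = sqrt(2*dP/rho)
v = sqrt(2*39661/1076)
v = sqrt(73.719331)
v = 8.59 m/s


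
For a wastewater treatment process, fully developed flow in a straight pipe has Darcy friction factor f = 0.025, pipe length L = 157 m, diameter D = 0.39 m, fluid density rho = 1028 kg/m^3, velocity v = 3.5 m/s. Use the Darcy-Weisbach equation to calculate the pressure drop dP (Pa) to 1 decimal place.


dP = f * (L/D) * (rho*v^2/2)
dP = 0.025 * (157/0.39) * (1028*3.5^2/2)
L/D = 402.56410256
rho*v^2/2 = 1028*12.25/2 = 6296.5
dP = 0.025 * 402.56410256 * 6296.5
dP = 63368.6 Pa


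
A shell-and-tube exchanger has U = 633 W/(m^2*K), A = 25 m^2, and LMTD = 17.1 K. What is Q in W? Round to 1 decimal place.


Q = U * A * LMTD
Q = 633 * 25 * 17.1
Q = 270607.5 W


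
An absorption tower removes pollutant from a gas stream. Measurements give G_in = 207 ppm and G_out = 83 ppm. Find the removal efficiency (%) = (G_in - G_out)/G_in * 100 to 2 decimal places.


Efficiency = (G_in - G_out) / G_in * 100%
Efficiency = (207 - 83) / 207 * 100
Efficiency = 124 / 207 * 100
Efficiency = 59.90%


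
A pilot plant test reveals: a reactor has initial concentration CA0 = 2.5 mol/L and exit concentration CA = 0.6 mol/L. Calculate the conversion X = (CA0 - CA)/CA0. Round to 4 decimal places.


X = (CA0 - CA) / CA0
X = (2.5 - 0.6) / 2.5
X = 1.9 / 2.5
X = 0.7600


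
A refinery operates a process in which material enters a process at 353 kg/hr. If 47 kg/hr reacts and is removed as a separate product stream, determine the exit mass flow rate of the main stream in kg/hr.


Steady-state mass balance on the main outlet: F_out = F_in - F_removed
F_out = 353 - 47
F_out = 306 kg/hr


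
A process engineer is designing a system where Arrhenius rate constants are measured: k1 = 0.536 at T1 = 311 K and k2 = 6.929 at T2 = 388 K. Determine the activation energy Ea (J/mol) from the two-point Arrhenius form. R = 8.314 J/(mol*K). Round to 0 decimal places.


Ea = R * ln(k2/k1) / (1/T1 - 1/T2)
ln(k2/k1) = ln(6.929/0.536) = 2.5593366
1/T1 - 1/T2 = 1/311 - 1/388 = 0.000638114496
Ea = 8.314 * 2.5593366 / 0.000638114496
Ea = 33346 J/mol


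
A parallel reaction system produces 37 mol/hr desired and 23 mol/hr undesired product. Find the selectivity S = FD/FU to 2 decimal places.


S = desired product rate / undesired product rate
S = 37 / 23
S = 1.61


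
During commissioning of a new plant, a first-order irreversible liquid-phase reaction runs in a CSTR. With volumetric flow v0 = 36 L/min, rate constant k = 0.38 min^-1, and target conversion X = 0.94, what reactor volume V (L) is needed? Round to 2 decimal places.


V = v0 * X / (k * (1 - X))
V = 36 * 0.94 / (0.38 * (1 - 0.94))
V = 33.84 / (0.38 * 0.06)
V = 33.84 / 0.0228
V = 1484.21 L


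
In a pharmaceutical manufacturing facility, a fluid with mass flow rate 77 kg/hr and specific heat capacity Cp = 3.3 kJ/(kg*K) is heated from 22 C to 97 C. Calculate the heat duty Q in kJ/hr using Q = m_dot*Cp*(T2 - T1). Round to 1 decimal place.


Q = m_dot * Cp * (T2 - T1)
Q = 77 * 3.3 * (97 - 22)
Q = 77 * 3.3 * 75
Q = 19057.5 kJ/hr


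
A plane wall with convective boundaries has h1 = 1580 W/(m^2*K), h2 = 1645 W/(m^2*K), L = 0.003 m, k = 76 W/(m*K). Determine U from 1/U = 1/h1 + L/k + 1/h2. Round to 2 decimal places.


1/U = 1/h1 + L/k + 1/h2
1/U = 1/1580 + 0.003/76 + 1/1645
1/U = 0.0006329114 + 3.94737e-05 + 0.0006079027
1/U = 0.0012802878
U = 781.07 W/(m^2*K)


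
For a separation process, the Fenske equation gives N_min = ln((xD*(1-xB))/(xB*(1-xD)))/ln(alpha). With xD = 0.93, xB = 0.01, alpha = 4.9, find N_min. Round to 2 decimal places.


N_min = ln((xD*(1-xB))/(xB*(1-xD))) / ln(alpha)
Numerator inside ln: 0.9207 / 0.0007 = 1315.285714
ln(1315.285714) = 7.181809
ln(alpha) = ln(4.9) = 1.589235
N_min = 7.181809 / 1.589235 = 4.52


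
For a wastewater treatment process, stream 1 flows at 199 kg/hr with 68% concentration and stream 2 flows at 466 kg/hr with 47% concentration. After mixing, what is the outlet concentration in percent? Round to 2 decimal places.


Mass balance on solute: F1*x1 + F2*x2 = F3*x3
F3 = F1 + F2 = 199 + 466 = 665 kg/hr
x3 = (F1*x1 + F2*x2)/F3
x3 = (199*0.68 + 466*0.47) / 665
x3 = 53.28%


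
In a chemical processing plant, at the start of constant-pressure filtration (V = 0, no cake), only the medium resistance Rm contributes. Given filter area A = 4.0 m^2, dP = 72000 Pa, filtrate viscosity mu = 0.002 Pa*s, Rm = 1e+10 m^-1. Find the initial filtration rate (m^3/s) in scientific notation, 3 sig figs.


rate = A * dP / (mu * Rm)
rate = 4.0 * 72000 / (0.002 * 1e+10)
rate = 288000.0 / 2.000e+07
rate = 1.44e-02 m^3/s


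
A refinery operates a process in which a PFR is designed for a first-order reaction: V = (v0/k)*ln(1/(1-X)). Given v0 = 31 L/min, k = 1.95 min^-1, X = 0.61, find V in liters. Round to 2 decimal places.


V = (v0/k) * ln(1/(1-X))
V = (31/1.95) * ln(1/(1-0.61))
V = 15.897436 * ln(2.564103)
V = 15.897436 * 0.941609
V = 14.97 L


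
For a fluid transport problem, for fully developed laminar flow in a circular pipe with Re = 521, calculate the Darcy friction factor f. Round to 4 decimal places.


f = 64 / Re
f = 64 / 521
f = 0.1228


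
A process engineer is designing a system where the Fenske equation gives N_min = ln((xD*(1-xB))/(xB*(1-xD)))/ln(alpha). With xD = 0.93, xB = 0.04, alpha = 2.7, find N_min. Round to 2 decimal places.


N_min = ln((xD*(1-xB))/(xB*(1-xD))) / ln(alpha)
Numerator inside ln: 0.8928 / 0.0028 = 318.857143
ln(318.857143) = 5.764743
ln(alpha) = ln(2.7) = 0.993252
N_min = 5.764743 / 0.993252 = 5.80


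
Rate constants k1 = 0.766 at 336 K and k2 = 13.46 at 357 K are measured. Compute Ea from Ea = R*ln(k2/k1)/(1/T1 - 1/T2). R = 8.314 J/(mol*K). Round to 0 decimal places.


Ea = R * ln(k2/k1) / (1/T1 - 1/T2)
ln(k2/k1) = ln(13.46/0.766) = 2.8662954
1/T1 - 1/T2 = 1/336 - 1/357 = 0.000175070028
Ea = 8.314 * 2.8662954 / 0.000175070028
Ea = 136119 J/mol


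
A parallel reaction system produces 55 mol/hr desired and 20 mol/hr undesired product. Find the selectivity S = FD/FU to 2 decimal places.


S = desired product rate / undesired product rate
S = 55 / 20
S = 2.75


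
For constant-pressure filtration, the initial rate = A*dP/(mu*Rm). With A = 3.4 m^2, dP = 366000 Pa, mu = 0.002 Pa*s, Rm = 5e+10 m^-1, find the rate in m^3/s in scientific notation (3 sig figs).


rate = A * dP / (mu * Rm)
rate = 3.4 * 366000 / (0.002 * 5e+10)
rate = 1244400.0 / 1.000e+08
rate = 1.24e-02 m^3/s


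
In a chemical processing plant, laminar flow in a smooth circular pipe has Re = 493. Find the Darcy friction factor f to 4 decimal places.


f = 64 / Re
f = 64 / 493
f = 0.1298


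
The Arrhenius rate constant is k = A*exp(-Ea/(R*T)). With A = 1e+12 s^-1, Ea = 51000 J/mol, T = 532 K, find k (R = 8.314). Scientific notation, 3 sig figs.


k = A * exp(-Ea/(R*T))
k = 1e+12 * exp(-51000 / (8.314 * 532))
k = 1e+12 * exp(-11.53051)
k = 9.83e+06


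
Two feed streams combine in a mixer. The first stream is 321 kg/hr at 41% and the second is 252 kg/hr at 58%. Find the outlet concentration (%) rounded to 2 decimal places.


Mass balance on solute: F1*x1 + F2*x2 = F3*x3
F3 = F1 + F2 = 321 + 252 = 573 kg/hr
x3 = (F1*x1 + F2*x2)/F3
x3 = (321*0.41 + 252*0.58) / 573
x3 = 48.48%


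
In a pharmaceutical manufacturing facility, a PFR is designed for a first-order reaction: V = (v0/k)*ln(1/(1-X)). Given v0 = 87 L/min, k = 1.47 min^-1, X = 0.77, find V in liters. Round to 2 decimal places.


V = (v0/k) * ln(1/(1-X))
V = (87/1.47) * ln(1/(1-0.77))
V = 59.183673 * ln(4.347826)
V = 59.183673 * 1.469676
V = 86.98 L


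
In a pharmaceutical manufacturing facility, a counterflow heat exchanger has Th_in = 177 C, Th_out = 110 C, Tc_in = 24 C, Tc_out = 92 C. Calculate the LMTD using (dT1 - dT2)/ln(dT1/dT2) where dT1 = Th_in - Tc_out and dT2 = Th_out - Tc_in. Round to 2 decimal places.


dT1 = Th_in - Tc_out = 177 - 92 = 85
dT2 = Th_out - Tc_in = 110 - 24 = 86
LMTD = (dT1 - dT2) / ln(dT1/dT2)
LMTD = (85 - 86) / ln(85/86)
LMTD = 85.50 K


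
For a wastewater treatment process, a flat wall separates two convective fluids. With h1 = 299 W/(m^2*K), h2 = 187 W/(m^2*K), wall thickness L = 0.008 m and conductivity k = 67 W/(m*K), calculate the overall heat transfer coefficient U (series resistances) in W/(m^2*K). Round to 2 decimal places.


1/U = 1/h1 + L/k + 1/h2
1/U = 1/299 + 0.008/67 + 1/187
1/U = 0.0033444816 + 0.000119403 + 0.0053475936
1/U = 0.0088114782
U = 113.49 W/(m^2*K)


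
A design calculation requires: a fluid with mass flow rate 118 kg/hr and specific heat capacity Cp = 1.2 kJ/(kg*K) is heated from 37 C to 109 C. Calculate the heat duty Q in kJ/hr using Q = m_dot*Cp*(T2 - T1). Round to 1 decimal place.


Q = m_dot * Cp * (T2 - T1)
Q = 118 * 1.2 * (109 - 37)
Q = 118 * 1.2 * 72
Q = 10195.2 kJ/hr


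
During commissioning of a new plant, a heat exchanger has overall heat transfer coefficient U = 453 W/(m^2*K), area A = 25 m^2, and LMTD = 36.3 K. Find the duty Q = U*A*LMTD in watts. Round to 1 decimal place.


Q = U * A * LMTD
Q = 453 * 25 * 36.3
Q = 411097.5 W


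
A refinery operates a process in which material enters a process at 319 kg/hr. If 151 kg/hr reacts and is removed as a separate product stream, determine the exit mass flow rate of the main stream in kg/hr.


Steady-state mass balance on the main outlet: F_out = F_in - F_removed
F_out = 319 - 151
F_out = 168 kg/hr


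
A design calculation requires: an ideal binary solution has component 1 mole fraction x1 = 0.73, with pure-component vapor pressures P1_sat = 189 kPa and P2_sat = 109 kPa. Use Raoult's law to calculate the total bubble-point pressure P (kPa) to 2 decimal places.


P = x1*P1_sat + x2*P2_sat
x2 = 1 - x1 = 1 - 0.73 = 0.27
P = 0.73*189 + 0.27*109
P = 137.97 + 29.43
P = 167.40 kPa


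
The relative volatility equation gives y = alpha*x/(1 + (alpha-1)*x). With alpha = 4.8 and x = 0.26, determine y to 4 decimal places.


y = alpha*x / (1 + (alpha-1)*x)
y = 4.8*0.26 / (1 + (4.8-1)*0.26)
y = 1.248 / (1 + 0.988)
y = 1.248 / 1.988
y = 0.6278


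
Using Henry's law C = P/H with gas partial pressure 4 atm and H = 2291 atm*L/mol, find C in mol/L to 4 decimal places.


C = P / H
C = 4 / 2291
C = 0.0017 mol/L


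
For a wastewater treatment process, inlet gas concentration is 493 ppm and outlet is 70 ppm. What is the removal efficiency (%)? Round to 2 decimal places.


Efficiency = (G_in - G_out) / G_in * 100%
Efficiency = (493 - 70) / 493 * 100
Efficiency = 423 / 493 * 100
Efficiency = 85.80%


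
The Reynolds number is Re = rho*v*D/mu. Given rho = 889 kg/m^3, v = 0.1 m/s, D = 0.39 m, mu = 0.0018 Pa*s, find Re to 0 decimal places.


Re = rho * v * D / mu
Re = 889 * 0.1 * 0.39 / 0.0018
Re = 34.671 / 0.0018
Re = 19262


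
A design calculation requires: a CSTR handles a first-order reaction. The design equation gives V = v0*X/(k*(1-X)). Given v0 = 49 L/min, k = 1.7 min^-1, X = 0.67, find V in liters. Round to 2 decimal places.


V = v0 * X / (k * (1 - X))
V = 49 * 0.67 / (1.7 * (1 - 0.67))
V = 32.83 / (1.7 * 0.33)
V = 32.83 / 0.561
V = 58.52 L


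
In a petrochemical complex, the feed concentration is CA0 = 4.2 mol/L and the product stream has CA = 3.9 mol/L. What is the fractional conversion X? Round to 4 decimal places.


X = (CA0 - CA) / CA0
X = (4.2 - 3.9) / 4.2
X = 0.3 / 4.2
X = 0.0714


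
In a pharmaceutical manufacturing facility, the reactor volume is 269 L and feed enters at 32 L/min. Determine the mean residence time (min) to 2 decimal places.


tau = V / v0
tau = 269 / 32
tau = 8.41 min


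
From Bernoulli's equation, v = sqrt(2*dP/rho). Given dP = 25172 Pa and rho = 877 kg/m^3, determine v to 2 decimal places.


v = sqrt(2*dP/rho)
v = sqrt(2*25172/877)
v = sqrt(57.404789)
v = 7.58 m/s


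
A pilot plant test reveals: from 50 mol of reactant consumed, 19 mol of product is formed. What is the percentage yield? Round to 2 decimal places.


Yield = (moles product / moles consumed) * 100%
Yield = (19 / 50) * 100
Yield = 0.38 * 100
Yield = 38.00%


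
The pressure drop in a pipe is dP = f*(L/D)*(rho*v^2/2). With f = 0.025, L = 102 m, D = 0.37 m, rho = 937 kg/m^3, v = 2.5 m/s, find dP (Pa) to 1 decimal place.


dP = f * (L/D) * (rho*v^2/2)
dP = 0.025 * (102/0.37) * (937*2.5^2/2)
L/D = 275.67567568
rho*v^2/2 = 937*6.25/2 = 2928.125
dP = 0.025 * 275.67567568 * 2928.125
dP = 20180.3 Pa
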